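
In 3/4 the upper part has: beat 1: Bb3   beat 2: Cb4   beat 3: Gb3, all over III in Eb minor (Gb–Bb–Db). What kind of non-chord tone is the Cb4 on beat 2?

Escape tone.

The harmony at that moment is Gb major triad (Gb, Bb, Db); Cb4 is not a chord tone.
It is approached by step up from Bb3 and left by leap down to Gb3.
Step in, leap out, on a weak beat — an escape tone.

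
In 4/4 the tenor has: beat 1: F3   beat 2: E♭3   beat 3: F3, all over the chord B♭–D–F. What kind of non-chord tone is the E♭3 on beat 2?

The harmony at that moment is B♭ major triad (B♭, D, F); E♭3 is not a chord tone.
It is approached by step down from F3 and left by step up to F3.
Step away and step back to the same note — a neighbor tone (lower neighbor).

Lower neighbor tone.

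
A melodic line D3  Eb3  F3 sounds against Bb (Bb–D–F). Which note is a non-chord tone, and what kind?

The harmony at that moment is Bb major triad (Bb, D, F); Eb3 is not a chord tone.
It is approached by step up from D3 and left by step up to F3.
Step in, step out in the same direction — a passing tone.

Eb3 is a passing tone.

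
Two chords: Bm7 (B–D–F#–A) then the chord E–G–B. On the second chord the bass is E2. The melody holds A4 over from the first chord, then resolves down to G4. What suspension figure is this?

4–3 suspension.

At the second chord the bass is E2. The suspended A4 lies a fourth above the bass; after resolving down by step to G4, the interval above the bass becomes a third.
Suspension figures are named by those two intervals: 4–3.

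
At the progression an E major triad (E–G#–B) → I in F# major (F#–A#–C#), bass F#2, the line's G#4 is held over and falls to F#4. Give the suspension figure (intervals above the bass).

9–8 suspension.

At the second chord the bass is F#2. The suspended G#4 lies a ninth above the bass; after resolving down by step to F#4, the interval above the bass becomes an octave.
Suspension figures are named by those two intervals: 9–8.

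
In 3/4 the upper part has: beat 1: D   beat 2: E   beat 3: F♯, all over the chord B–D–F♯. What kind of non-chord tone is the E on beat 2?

Passing tone.

The harmony at that moment is B minor triad (B, D, F♯); E is not a chord tone.
It is approached by step up from D and left by step up to F♯.
Step in, step out in the same direction — a passing tone.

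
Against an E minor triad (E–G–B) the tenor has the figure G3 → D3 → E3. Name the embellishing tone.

D3 is an appoggiatura.

The harmony at that moment is E minor triad (E, G, B); D3 is not a chord tone.
It is approached by leap down from G3 and left by step up to E3.
Leap in, step out — an appoggiatura.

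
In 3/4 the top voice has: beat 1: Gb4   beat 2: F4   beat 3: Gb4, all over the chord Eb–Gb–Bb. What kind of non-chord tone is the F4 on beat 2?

The harmony at that moment is Eb minor triad (Eb, Gb, Bb); F4 is not a chord tone.
It is approached by step down from Gb4 and left by step up to Gb4.
Step away and step back to the same note — a neighbor tone (lower neighbor).

Lower neighbor tone.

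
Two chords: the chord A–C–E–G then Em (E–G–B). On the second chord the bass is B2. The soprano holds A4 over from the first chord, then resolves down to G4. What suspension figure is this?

At the second chord the bass is B2. The suspended A4 lies a seventh above the bass; after resolving down by step to G4, the interval above the bass becomes a sixth.
Suspension figures are named by those two intervals: 7–6.

7–6 suspension.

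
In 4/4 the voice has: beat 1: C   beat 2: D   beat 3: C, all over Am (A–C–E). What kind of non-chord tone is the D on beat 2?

Upper neighbor tone.

The harmony at that moment is A minor triad (A, C, E); D is not a chord tone.
It is approached by step up from C and left by step down to C.
Step away and step back to the same note — a neighbor tone (upper neighbor).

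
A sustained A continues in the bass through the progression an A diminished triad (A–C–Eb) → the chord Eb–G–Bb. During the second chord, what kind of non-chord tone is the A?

The harmony at that moment is Eb major triad (Eb, G, Bb); A is not a chord tone.
It is held over (the same pitch as the preceding A) and then sustained as the same pitch into the next harmony.
Sustained through a change of harmony — a pedal tone.

Pedal tone (pedal point).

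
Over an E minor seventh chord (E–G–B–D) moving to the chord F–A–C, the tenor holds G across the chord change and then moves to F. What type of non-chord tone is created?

The harmony at that moment is F major triad (F, A, C); G is not a chord tone.
It is held over (the same pitch as the preceding G) and left by step down to F.
Held over from the previous chord and resolving down by step — a suspension.

G is a suspension.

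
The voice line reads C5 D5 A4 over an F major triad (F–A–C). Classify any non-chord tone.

D5 is an escape tone.

The harmony at that moment is F major triad (F, A, C); D5 is not a chord tone.
It is approached by step up from C5 and left by leap down to A4.
Step in, leap out — an escape tone.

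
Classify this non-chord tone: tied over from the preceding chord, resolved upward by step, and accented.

Approach: by preparation — the pitch is first a chord tone, then held (tied or repeated) while the harmony changes under it. Departure: up by step. Metric position: strong.
A prepared dissonance that resolves upward by step — a retardation. (The same figure resolving downward would be a suspension.)

Retardation.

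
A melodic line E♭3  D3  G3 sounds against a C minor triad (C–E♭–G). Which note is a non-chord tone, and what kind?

The harmony at that moment is C minor triad (C, E♭, G); D3 is not a chord tone.
It is approached by step down from E♭3 and left by leap up to G3.
Step in, leap out — an escape tone.

D3 is an escape tone.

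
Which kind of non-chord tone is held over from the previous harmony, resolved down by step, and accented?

Suspension.

Approach: by preparation — the pitch is first a chord tone, then held (tied or repeated) while the harmony changes under it. Departure: down by step. Metric position: strong.
A prepared dissonance that resolves downward by step — a suspension. (The same figure resolving upward would be a retardation.)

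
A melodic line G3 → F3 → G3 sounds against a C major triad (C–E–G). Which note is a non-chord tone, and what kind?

The harmony at that moment is C major triad (C, E, G); F3 is not a chord tone.
It is approached by step down from G3 and left by step up to G3.
Step away and step back to the same note — a neighbor tone (lower neighbor).

F3 is a neighbor tone.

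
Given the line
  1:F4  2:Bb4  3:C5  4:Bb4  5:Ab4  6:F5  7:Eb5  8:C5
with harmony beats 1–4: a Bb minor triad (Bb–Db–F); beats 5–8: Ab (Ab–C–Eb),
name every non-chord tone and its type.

The harmony at that moment is Bb minor triad (Bb, Db, F); C5 is not a chord tone.
It is approached by step up from Bb4 and left by step down to Bb4.
Step away and step back to the same note — a neighbor tone (upper neighbor).
The harmony at that moment is Ab major triad (Ab, C, Eb); F5 is not a chord tone.
It is approached by leap up from Ab4 and left by step down to Eb5.
Leap in, step out — an appoggiatura.

C5 (beat 3) — neighbor tone; F5 (beat 6) — appoggiatura.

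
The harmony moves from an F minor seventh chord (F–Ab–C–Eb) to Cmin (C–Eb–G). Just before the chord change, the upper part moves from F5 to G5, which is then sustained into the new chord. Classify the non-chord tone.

The harmony at that moment is F minor seventh chord (F, Ab, C, Eb); G5 is not a chord tone.
It is approached by step up from F5 and then sustained as the same pitch into the next harmony.
Arriving early and becoming a chord tone when the harmony changes — an anticipation.

G5 is an anticipation.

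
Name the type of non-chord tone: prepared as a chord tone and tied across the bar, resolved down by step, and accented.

Suspension.

Approach: by preparation — the pitch is first a chord tone, then held (tied or repeated) while the harmony changes under it. Departure: down by step. Metric position: strong.
A prepared dissonance that resolves downward by step — a suspension. (The same figure resolving upward would be a retardation.)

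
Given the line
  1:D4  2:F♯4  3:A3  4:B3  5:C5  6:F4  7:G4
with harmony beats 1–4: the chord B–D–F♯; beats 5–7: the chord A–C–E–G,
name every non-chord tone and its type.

A3 (beat 3) — appoggiatura; F4 (beat 6) — appoggiatura.

The harmony at that moment is B minor triad (B, D, F♯); A3 is not a chord tone.
It is approached by leap down from F♯4 and left by step up to B3.
Leap in, step out — an appoggiatura.
The harmony at that moment is A minor seventh chord (A, C, E, G); F4 is not a chord tone.
It is approached by leap down from C5 and left by step up to G4.
Leap in, step out — an appoggiatura.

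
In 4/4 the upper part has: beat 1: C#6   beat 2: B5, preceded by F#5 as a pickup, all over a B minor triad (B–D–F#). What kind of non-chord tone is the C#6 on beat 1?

Appoggiatura.

The harmony at that moment is B minor triad (B, D, F#); C#6 is not a chord tone.
It is approached by leap up from F#5 and left by step down to B5.
Leap in, step out, metrically accented — an appoggiatura.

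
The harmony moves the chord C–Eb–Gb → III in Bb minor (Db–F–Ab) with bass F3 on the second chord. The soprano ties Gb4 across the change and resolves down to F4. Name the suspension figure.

At the second chord the bass is F3. The suspended Gb4 lies a ninth above the bass; after resolving down by step to F4, the interval above the bass becomes an octave.
Suspension figures are named by those two intervals: 9–8.

9–8 suspension.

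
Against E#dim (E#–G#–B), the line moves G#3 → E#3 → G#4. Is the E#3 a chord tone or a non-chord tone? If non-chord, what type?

Chord tone (the root of E# diminished triad).

E# diminished triad contains E#, G#, B; E# is the root, so it is a chord tone.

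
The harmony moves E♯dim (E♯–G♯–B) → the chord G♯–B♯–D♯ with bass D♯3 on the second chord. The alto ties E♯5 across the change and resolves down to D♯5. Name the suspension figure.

9–8 suspension.

At the second chord the bass is D♯3. The suspended E♯5 lies a ninth above the bass; after resolving down by step to D♯5, the interval above the bass becomes an octave.
Suspension figures are named by those two intervals: 9–8.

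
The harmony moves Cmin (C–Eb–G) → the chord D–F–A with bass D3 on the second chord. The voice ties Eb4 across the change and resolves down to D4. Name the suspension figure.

9–8 suspension.

At the second chord the bass is D3. The suspended Eb4 lies a ninth above the bass; after resolving down by step to D4, the interval above the bass becomes an octave.
Suspension figures are named by those two intervals: 9–8.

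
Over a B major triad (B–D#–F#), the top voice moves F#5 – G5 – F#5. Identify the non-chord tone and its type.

The harmony at that moment is B major triad (B, D#, F#); G5 is not a chord tone.
It is approached by step up from F#5 and left by step down to F#5.
Step away and step back to the same note — a neighbor tone (upper neighbor).

G5 is a neighbor tone.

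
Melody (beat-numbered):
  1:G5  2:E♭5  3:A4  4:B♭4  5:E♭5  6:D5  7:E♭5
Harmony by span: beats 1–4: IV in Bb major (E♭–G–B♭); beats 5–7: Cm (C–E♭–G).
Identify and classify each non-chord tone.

The harmony at that moment is E♭ major triad (E♭, G, B♭); A4 is not a chord tone.
It is approached by leap down from E♭5 and left by step up to B♭4.
Leap in, step out — an appoggiatura.
The harmony at that moment is C minor triad (C, E♭, G); D5 is not a chord tone.
It is approached by step down from E♭5 and left by step up to E♭5.
Step away and step back to the same note — a neighbor tone (lower neighbor).

A4 (beat 3) — appoggiatura; D5 (beat 6) — neighbor tone.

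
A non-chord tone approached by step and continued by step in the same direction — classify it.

Approach: by step. Departure: by step, continuing in the same direction.
Stepwise on both sides with no change of direction means the note fills in the space between two different chord tones — a passing tone. (Had it turned back to its starting note it would be a neighbor tone instead.)

Passing tone.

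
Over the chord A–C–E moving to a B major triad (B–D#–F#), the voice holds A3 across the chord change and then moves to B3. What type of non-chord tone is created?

A3 is a retardation.

The harmony at that moment is B major triad (B, D#, F#); A3 is not a chord tone.
It is held over (the same pitch as the preceding A3) and left by step up to B3.
Held over from the previous chord and resolving up by step — a retardation.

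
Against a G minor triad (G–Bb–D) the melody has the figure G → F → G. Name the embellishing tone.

The harmony at that moment is G minor triad (G, Bb, D); F is not a chord tone.
It is approached by step down from G and left by step up to G.
Step away and step back to the same note — a neighbor tone (lower neighbor).

F is a neighbor tone.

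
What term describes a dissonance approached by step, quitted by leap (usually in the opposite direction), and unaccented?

Approach: by step. Departure: by leap. Metric position: weak.
Step in, leap out, from a weak position — an escape tone (échappée). (It is the mirror image of the appoggiatura, which leaps in and steps out on a strong beat.)

Escape tone.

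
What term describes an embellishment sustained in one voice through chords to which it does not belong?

Approach: none. Departure: none — a single pitch is sustained while the chords change around it, passing through harmonies that do not contain it.
No melodic motion at all; the dissonance is created entirely by the moving harmonies against the stationary note — a pedal tone (pedal point).

Pedal tone.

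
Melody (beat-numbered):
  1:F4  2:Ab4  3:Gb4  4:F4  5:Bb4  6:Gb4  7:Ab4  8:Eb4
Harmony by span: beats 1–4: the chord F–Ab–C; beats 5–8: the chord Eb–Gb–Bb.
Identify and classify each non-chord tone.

The harmony at that moment is F minor triad (F, Ab, C); Gb4 is not a chord tone.
It is approached by step down from Ab4 and left by step down to F4.
Step in, step out in the same direction — a passing tone.
The harmony at that moment is Eb minor triad (Eb, Gb, Bb); Ab4 is not a chord tone.
It is approached by step up from Gb4 and left by leap down to Eb4.
Step in, leap out — an escape tone.

Gb4 (beat 3) — passing tone; Ab4 (beat 7) — escape tone.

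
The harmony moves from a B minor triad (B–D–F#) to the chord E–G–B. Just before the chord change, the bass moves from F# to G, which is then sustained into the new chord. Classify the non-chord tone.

G is an anticipation.

The harmony at that moment is B minor triad (B, D, F#); G is not a chord tone.
It is approached by step up from F# and then sustained as the same pitch into the next harmony.
Arriving early and becoming a chord tone when the harmony changes — an anticipation.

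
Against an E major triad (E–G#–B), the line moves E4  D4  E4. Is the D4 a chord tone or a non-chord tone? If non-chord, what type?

The harmony at that moment is E major triad (E, G#, B); D4 is not a chord tone.
It is approached by step down from E4 and left by step up to E4.
Step away and step back to the same note — a neighbor tone (lower neighbor).

Non-chord tone — a neighbor tone.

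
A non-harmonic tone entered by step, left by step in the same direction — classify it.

Passing tone.

Approach: by step. Departure: by step, continuing in the same direction.
Stepwise on both sides with no change of direction means the note fills in the space between two different chord tones — a passing tone. (Had it turned back to its starting note it would be a neighbor tone instead.)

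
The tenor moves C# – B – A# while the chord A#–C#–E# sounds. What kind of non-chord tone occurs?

B is a passing tone.

The harmony at that moment is A# minor triad (A#, C#, E#); B is not a chord tone.
It is approached by step down from C# and left by step down to A#.
Step in, step out in the same direction — a passing tone.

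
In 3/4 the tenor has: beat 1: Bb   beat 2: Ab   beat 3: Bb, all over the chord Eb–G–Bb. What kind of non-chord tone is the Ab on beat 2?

The harmony at that moment is Eb major triad (Eb, G, Bb); Ab is not a chord tone.
It is approached by step down from Bb and left by step up to Bb.
Step away and step back to the same note — a neighbor tone (lower neighbor).

Lower neighbor tone.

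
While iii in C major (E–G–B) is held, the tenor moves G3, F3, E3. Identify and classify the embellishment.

The harmony at that moment is E minor triad (E, G, B); F3 is not a chord tone.
It is approached by step down from G3 and left by step down to E3.
Step in, step out in the same direction — a passing tone.

F3 is a passing tone.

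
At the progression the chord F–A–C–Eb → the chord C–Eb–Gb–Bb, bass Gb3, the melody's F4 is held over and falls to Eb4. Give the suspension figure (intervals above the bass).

7–6 suspension.

At the second chord the bass is Gb3. The suspended F4 lies a seventh above the bass; after resolving down by step to Eb4, the interval above the bass becomes a sixth.
Suspension figures are named by those two intervals: 7–6.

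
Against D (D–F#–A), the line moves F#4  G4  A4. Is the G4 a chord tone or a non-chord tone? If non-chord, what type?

The harmony at that moment is D major triad (D, F#, A); G4 is not a chord tone.
It is approached by step up from F#4 and left by step up to A4.
Step in, step out in the same direction — a passing tone.

Non-chord tone — a passing tone.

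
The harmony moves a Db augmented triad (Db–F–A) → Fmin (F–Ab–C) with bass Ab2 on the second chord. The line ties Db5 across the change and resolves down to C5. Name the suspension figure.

4–3 suspension.

At the second chord the bass is Ab2. The suspended Db5 lies a fourth above the bass; after resolving down by step to C5, the interval above the bass becomes a third.
Suspension figures are named by those two intervals: 4–3.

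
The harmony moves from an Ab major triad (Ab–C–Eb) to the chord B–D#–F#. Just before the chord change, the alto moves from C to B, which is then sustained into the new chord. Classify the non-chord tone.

The harmony at that moment is Ab major triad (Ab, C, Eb); B is not a chord tone.
It is approached by step down from C and then sustained as the same pitch into the next harmony.
Arriving early and becoming a chord tone when the harmony changes — an anticipation.

B is an anticipation.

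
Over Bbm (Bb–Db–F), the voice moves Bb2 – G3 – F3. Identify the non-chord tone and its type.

G3 is an appoggiatura.

The harmony at that moment is Bb minor triad (Bb, Db, F); G3 is not a chord tone.
It is approached by leap up from Bb2 and left by step down to F3.
Leap in, step out — an appoggiatura.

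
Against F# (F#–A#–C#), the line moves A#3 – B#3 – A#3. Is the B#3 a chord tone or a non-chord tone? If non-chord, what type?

The harmony at that moment is F# major triad (F#, A#, C#); B#3 is not a chord tone.
It is approached by step up from A#3 and left by step down to A#3.
Step away and step back to the same note — a neighbor tone (upper neighbor).

Non-chord tone — a neighbor tone.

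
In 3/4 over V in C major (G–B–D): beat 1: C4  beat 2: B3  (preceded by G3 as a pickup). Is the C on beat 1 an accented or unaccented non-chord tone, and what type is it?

The harmony at that moment is G major triad (G, B, D); C4 is not a chord tone.
It is approached by leap up from G3 and left by step down to B3.
Leap in, step out — an appoggiatura.
It falls on the downbeat, so it is accented.

Accented appoggiatura.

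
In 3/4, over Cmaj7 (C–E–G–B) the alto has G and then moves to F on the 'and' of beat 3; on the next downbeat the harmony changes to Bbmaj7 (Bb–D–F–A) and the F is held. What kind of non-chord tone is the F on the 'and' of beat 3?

The harmony at that moment is C major seventh chord (C, E, G, B); F is not a chord tone.
It is approached by step down from G and then sustained as the same pitch into the next harmony.
Arriving early and becoming a chord tone when the harmony changes — an anticipation.

Anticipation.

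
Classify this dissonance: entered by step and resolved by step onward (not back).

Passing tone.

Approach: by step. Departure: by step, continuing in the same direction.
Stepwise on both sides with no change of direction means the note fills in the space between two different chord tones — a passing tone. (Had it turned back to its starting note it would be a neighbor tone instead.)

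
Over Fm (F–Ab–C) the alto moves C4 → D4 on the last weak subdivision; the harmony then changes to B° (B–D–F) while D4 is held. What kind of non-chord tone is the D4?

D4 is an anticipation.

The harmony at that moment is F minor triad (F, Ab, C); D4 is not a chord tone.
It is approached by step up from C4 and then sustained as the same pitch into the next harmony.
Arriving early and becoming a chord tone when the harmony changes — an anticipation.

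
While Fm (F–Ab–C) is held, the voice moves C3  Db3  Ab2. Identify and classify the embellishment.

The harmony at that moment is F minor triad (F, Ab, C); Db3 is not a chord tone.
It is approached by step up from C3 and left by leap down to Ab2.
Step in, leap out — an escape tone.

Db3 is an escape tone.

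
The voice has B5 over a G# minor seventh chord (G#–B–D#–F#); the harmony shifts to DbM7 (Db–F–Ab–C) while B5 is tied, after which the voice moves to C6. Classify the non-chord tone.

The harmony at that moment is Db major seventh chord (Db, F, Ab, C); B5 is not a chord tone.
It is held over (the same pitch as the preceding B5) and left by step up to C6.
Held over from the previous chord and resolving up by step — a retardation.

B5 is a retardation.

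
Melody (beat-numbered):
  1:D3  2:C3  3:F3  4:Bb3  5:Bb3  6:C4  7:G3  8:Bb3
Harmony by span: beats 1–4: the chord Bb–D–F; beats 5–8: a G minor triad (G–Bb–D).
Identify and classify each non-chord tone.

The harmony at that moment is Bb major triad (Bb, D, F); C3 is not a chord tone.
It is approached by step down from D3 and left by leap up to F3.
Step in, leap out — an escape tone.
The harmony at that moment is G minor triad (G, Bb, D); C4 is not a chord tone.
It is approached by step up from Bb3 and left by leap down to G3.
Step in, leap out — an escape tone.

C3 (beat 2) — escape tone; C4 (beat 6) — escape tone.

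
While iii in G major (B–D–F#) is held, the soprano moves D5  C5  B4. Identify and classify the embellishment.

The harmony at that moment is B minor triad (B, D, F#); C5 is not a chord tone.
It is approached by step down from D5 and left by step down to B4.
Step in, step out in the same direction — a passing tone.

C5 is a passing tone.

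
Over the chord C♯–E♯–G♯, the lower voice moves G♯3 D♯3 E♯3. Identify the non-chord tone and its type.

The harmony at that moment is C♯ major triad (C♯, E♯, G♯); D♯3 is not a chord tone.
It is approached by leap down from G♯3 and left by step up to E♯3.
Leap in, step out — an appoggiatura.

D♯3 is an appoggiatura.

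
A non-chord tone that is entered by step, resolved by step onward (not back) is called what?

Passing tone.

Approach: by step. Departure: by step, continuing in the same direction.
Stepwise on both sides with no change of direction means the note fills in the space between two different chord tones — a passing tone. (Had it turned back to its starting note it would be a neighbor tone instead.)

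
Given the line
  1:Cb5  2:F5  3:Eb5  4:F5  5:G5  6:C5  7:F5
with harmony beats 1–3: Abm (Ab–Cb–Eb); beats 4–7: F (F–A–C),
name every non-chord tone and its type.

The harmony at that moment is Ab minor triad (Ab, Cb, Eb); F5 is not a chord tone.
It is approached by leap up from Cb5 and left by step down to Eb5.
Leap in, step out — an appoggiatura.
The harmony at that moment is F major triad (F, A, C); G5 is not a chord tone.
It is approached by step up from F5 and left by leap down to C5.
Step in, leap out — an escape tone.

F5 (beat 2) — appoggiatura; G5 (beat 5) — escape tone.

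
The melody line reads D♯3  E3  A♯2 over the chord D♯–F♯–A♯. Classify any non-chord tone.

E3 is an escape tone.

The harmony at that moment is D♯ minor triad (D♯, F♯, A♯); E3 is not a chord tone.
It is approached by step up from D♯3 and left by leap down to A♯2.
Step in, leap out — an escape tone.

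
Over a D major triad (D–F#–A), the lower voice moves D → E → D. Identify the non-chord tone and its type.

E is a neighbor tone.

The harmony at that moment is D major triad (D, F#, A); E is not a chord tone.
It is approached by step up from D and left by step down to D.
Step away and step back to the same note — a neighbor tone (upper neighbor).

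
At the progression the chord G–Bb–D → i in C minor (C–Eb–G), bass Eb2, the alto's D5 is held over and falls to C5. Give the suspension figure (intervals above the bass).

At the second chord the bass is Eb2. The suspended D5 lies a seventh above the bass; after resolving down by step to C5, the interval above the bass becomes a sixth.
Suspension figures are named by those two intervals: 7–6.

7–6 suspension.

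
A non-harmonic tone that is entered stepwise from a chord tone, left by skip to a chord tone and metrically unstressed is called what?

Escape tone.

Approach: by step. Departure: by leap. Metric position: weak.
Step in, leap out, from a weak position — an escape tone (échappée). (It is the mirror image of the appoggiatura, which leaps in and steps out on a strong beat.)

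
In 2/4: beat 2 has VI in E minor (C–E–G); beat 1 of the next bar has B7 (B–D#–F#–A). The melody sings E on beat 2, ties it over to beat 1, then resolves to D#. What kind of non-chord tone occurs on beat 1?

The harmony at that moment is B dominant seventh chord (B, D#, F#, A); E is not a chord tone.
It is held over (the same pitch as the preceding E) and left by step down to D#.
Held over from the previous chord and resolving down by step — a suspension.

Suspension.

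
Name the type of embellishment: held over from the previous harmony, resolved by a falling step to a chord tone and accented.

Suspension.

Approach: by preparation — the pitch is first a chord tone, then held (tied or repeated) while the harmony changes under it. Departure: down by step. Metric position: strong.
A prepared dissonance that resolves downward by step — a suspension. (The same figure resolving upward would be a retardation.)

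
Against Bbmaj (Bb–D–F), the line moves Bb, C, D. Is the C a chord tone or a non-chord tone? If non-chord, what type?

The harmony at that moment is Bb major triad (Bb, D, F); C is not a chord tone.
It is approached by step up from Bb and left by step up to D.
Step in, step out in the same direction — a passing tone.

Non-chord tone — a passing tone.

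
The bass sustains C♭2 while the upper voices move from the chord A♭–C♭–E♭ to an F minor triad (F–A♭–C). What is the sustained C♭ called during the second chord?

The harmony at that moment is F minor triad (F, A♭, C); C♭2 is not a chord tone.
It is held over (the same pitch as the preceding C♭2) and then sustained as the same pitch into the next harmony.
Sustained through a change of harmony — a pedal tone.

Pedal tone (pedal point).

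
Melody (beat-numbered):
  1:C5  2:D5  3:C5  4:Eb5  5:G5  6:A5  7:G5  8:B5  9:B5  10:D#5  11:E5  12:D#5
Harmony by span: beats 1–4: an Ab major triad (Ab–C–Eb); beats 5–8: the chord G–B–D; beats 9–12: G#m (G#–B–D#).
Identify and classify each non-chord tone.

The harmony at that moment is Ab major triad (Ab, C, Eb); D5 is not a chord tone.
It is approached by step up from C5 and left by step down to C5.
Step away and step back to the same note — a neighbor tone (upper neighbor).
The harmony at that moment is G major triad (G, B, D); A5 is not a chord tone.
It is approached by step up from G5 and left by step down to G5.
Step away and step back to the same note — a neighbor tone (upper neighbor).
The harmony at that moment is G# minor triad (G#, B, D#); E5 is not a chord tone.
It is approached by step up from D#5 and left by step down to D#5.
Step away and step back to the same note — a neighbor tone (upper neighbor).

D5 (beat 2) — neighbor tone; A5 (beat 6) — neighbor tone; E5 (beat 11) — neighbor tone.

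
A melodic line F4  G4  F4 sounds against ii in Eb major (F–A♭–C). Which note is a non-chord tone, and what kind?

G4 is a neighbor tone.

The harmony at that moment is F minor triad (F, A♭, C); G4 is not a chord tone.
It is approached by step up from F4 and left by step down to F4.
Step away and step back to the same note — a neighbor tone (upper neighbor).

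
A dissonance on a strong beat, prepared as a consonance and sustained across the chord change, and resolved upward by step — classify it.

Retardation.

Approach: by preparation — the pitch is first a chord tone, then held (tied or repeated) while the harmony changes under it. Departure: up by step. Metric position: strong.
A prepared dissonance that resolves upward by step — a retardation. (The same figure resolving downward would be a suspension.)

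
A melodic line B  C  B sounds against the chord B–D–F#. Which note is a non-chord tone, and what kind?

C is a neighbor tone.

The harmony at that moment is B minor triad (B, D, F#); C is not a chord tone.
It is approached by step up from B and left by step down to B.
Step away and step back to the same note — a neighbor tone (upper neighbor).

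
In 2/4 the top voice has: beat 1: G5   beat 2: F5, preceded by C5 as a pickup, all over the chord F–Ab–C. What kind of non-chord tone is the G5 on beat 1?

Appoggiatura.

The harmony at that moment is F minor triad (F, Ab, C); G5 is not a chord tone.
It is approached by leap up from C5 and left by step down to F5.
Leap in, step out, metrically accented — an appoggiatura.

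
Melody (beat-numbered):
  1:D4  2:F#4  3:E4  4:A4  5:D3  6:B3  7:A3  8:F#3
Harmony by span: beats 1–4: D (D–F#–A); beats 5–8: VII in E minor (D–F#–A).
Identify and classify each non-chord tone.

The harmony at that moment is D major triad (D, F#, A); E4 is not a chord tone.
It is approached by step down from F#4 and left by leap up to A4.
Step in, leap out — an escape tone.
The harmony at that moment is D major triad (D, F#, A); B3 is not a chord tone.
It is approached by leap up from D3 and left by step down to A3.
Leap in, step out — an appoggiatura.

E4 (beat 3) — escape tone; B3 (beat 6) — appoggiatura.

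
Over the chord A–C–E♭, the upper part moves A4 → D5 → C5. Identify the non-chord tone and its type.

The harmony at that moment is A diminished triad (A, C, E♭); D5 is not a chord tone.
It is approached by leap up from A4 and left by step down to C5.
Leap in, step out — an appoggiatura.

D5 is an appoggiatura.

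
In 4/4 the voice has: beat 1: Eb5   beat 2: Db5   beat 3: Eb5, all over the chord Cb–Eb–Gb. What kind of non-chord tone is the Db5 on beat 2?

Lower neighbor tone.

The harmony at that moment is Cb major triad (Cb, Eb, Gb); Db5 is not a chord tone.
It is approached by step down from Eb5 and left by step up to Eb5.
Step away and step back to the same note — a neighbor tone (lower neighbor).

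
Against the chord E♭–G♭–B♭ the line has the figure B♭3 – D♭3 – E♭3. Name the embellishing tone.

D♭3 is an appoggiatura.

The harmony at that moment is E♭ minor triad (E♭, G♭, B♭); D♭3 is not a chord tone.
It is approached by leap down from B♭3 and left by step up to E♭3.
Leap in, step out — an appoggiatura.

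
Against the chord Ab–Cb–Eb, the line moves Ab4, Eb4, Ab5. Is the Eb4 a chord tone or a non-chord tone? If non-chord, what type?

Ab minor triad contains Ab, Cb, Eb; Eb is the fifth, so it is a chord tone.

Chord tone (the fifth of Ab minor triad).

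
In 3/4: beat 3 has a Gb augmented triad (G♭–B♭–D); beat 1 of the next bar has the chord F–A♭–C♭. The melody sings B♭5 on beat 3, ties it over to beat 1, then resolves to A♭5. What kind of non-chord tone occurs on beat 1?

The harmony at that moment is F diminished triad (F, A♭, C♭); B♭5 is not a chord tone.
It is held over (the same pitch as the preceding B♭5) and left by step down to A♭5.
Held over from the previous chord and resolving down by step — a suspension.

Suspension.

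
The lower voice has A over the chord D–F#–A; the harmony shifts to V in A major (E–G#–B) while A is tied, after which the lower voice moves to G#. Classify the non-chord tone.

The harmony at that moment is E major triad (E, G#, B); A is not a chord tone.
It is held over (the same pitch as the preceding A) and left by step down to G#.
Held over from the previous chord and resolving down by step — a suspension.

A is a suspension.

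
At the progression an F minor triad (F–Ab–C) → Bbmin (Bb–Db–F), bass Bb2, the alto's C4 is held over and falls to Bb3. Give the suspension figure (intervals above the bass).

At the second chord the bass is Bb2. The suspended C4 lies a ninth above the bass; after resolving down by step to Bb3, the interval above the bass becomes an octave.
Suspension figures are named by those two intervals: 9–8.

9–8 suspension.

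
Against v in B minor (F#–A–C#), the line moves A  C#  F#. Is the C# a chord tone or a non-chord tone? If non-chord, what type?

Chord tone (the fifth of F# minor triad).

F# minor triad contains F#, A, C#; C# is the fifth, so it is a chord tone.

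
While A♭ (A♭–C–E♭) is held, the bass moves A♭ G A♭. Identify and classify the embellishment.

The harmony at that moment is A♭ major triad (A♭, C, E♭); G is not a chord tone.
It is approached by step down from A♭ and left by step up to A♭.
Step away and step back to the same note — a neighbor tone (lower neighbor).

G is a neighbor tone.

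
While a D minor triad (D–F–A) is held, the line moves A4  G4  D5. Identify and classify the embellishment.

The harmony at that moment is D minor triad (D, F, A); G4 is not a chord tone.
It is approached by step down from A4 and left by leap up to D5.
Step in, leap out — an escape tone.

G4 is an escape tone.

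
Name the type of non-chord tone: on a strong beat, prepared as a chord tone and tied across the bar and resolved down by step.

Approach: by preparation — the pitch is first a chord tone, then held (tied or repeated) while the harmony changes under it. Departure: down by step. Metric position: strong.
A prepared dissonance that resolves downward by step — a suspension. (The same figure resolving upward would be a retardation.)

Suspension.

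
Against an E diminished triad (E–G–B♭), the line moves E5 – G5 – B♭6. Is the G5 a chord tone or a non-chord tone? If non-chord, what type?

E diminished triad contains E, G, B♭; G is the third, so it is a chord tone.

Chord tone (the third of E diminished triad).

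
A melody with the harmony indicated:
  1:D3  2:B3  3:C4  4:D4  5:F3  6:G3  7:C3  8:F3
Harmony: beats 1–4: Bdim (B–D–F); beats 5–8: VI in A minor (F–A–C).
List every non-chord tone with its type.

C4 (beat 3) — passing tone; G3 (beat 6) — escape tone.

The harmony at that moment is B diminished triad (B, D, F); C4 is not a chord tone.
It is approached by step up from B3 and left by step up to D4.
Step in, step out in the same direction — a passing tone.
The harmony at that moment is F major triad (F, A, C); G3 is not a chord tone.
It is approached by step up from F3 and left by leap down to C3.
Step in, leap out — an escape tone.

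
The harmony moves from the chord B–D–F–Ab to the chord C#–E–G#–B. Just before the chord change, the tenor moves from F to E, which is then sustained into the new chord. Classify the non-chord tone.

The harmony at that moment is B diminished seventh chord (B, D, F, Ab); E is not a chord tone.
It is approached by step down from F and then sustained as the same pitch into the next harmony.
Arriving early and becoming a chord tone when the harmony changes — an anticipation.

E is an anticipation.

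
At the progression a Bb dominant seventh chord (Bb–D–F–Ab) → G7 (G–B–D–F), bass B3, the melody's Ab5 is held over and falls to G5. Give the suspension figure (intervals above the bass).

7–6 suspension.

At the second chord the bass is B3. The suspended Ab5 lies a seventh above the bass; after resolving down by step to G5, the interval above the bass becomes a sixth.
Suspension figures are named by those two intervals: 7–6.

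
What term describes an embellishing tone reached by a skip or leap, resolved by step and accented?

Appoggiatura.

Approach: by leap. Departure: by step. Metric position: strong.
Leap in, step out, in a metrically strong position — an appoggiatura. (It is the mirror image of the escape tone, which steps in and leaps out from a weak position.)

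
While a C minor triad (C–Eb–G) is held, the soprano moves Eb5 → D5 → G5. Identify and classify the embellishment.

D5 is an escape tone.

The harmony at that moment is C minor triad (C, Eb, G); D5 is not a chord tone.
It is approached by step down from Eb5 and left by leap up to G5.
Step in, leap out — an escape tone.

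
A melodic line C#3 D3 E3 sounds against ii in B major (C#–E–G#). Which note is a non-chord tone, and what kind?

The harmony at that moment is C# minor triad (C#, E, G#); D3 is not a chord tone.
It is approached by step up from C#3 and left by step up to E3.
Step in, step out in the same direction — a passing tone.

D3 is a passing tone.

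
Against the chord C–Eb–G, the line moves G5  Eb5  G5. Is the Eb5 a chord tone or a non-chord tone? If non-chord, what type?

C minor triad contains C, Eb, G; Eb is the third, so it is a chord tone.

Chord tone (the third of C minor triad).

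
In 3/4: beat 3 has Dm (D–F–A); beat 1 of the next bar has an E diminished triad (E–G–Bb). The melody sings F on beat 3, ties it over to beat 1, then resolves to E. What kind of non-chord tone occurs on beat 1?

The harmony at that moment is E diminished triad (E, G, Bb); F is not a chord tone.
It is held over (the same pitch as the preceding F) and left by step down to E.
Held over from the previous chord and resolving down by step — a suspension.

Suspension.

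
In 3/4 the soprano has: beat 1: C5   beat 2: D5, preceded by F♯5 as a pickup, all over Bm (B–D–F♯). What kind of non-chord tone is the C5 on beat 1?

Appoggiatura.

The harmony at that moment is B minor triad (B, D, F♯); C5 is not a chord tone.
It is approached by leap down from F♯5 and left by step up to D5.
Leap in, step out, metrically accented — an appoggiatura.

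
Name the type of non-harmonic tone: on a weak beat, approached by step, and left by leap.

Escape tone.

Approach: by step. Departure: by leap. Metric position: weak.
Step in, leap out, from a weak position — an escape tone (échappée). (It is the mirror image of the appoggiatura, which leaps in and steps out on a strong beat.)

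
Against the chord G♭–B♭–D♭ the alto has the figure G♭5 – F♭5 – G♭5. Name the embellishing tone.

F♭5 is a neighbor tone.

The harmony at that moment is G♭ major triad (G♭, B♭, D♭); F♭5 is not a chord tone.
It is approached by step down from G♭5 and left by step up to G♭5.
Step away and step back to the same note — a neighbor tone (lower neighbor).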